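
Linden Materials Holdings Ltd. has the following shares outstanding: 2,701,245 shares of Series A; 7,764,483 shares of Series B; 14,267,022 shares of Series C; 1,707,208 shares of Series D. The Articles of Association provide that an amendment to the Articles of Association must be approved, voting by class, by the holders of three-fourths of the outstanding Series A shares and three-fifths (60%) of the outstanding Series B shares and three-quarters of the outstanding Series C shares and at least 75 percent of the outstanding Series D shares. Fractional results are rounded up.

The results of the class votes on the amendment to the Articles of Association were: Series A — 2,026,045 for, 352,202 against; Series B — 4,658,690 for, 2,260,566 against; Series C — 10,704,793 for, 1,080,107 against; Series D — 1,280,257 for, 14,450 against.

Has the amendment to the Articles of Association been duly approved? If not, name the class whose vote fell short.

Not approved — the Series D shares did not give the required vote.

Series A: 3/4 of 2701245 = 2025933.75, rounded up to 2025934; 2,025,934 required, 2,026,045 in favor — approved.
Series B: 3/5 of 7764483 = 4658689.80, rounded up to 4658690; 4,658,690 required, 4,658,690 in favor — approved.
Series C: 3/4 of 14267022 = 10700266.50, rounded up to 10700267; 10,700,267 required, 10,704,793 in favor — approved.
Series D: 3/4 of 1707208 = 1280406; 1,280,406 required, 1,280,257 in favor — not approved.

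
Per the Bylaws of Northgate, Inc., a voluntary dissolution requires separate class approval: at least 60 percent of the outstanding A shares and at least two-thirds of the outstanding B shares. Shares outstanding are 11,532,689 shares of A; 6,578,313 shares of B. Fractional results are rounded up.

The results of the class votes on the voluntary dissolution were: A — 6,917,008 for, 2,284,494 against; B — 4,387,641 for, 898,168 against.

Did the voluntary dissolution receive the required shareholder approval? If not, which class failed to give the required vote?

A: 3/5 of 11532689 = 6919613.40, rounded up to 6919614; 6,919,614 required, 6,917,008 in favor — not approved.
B: 2/3 of 6578313 = 4385542; 4,385,542 required, 4,387,641 in favor — approved.

Not approved — the A shares did not give the required vote.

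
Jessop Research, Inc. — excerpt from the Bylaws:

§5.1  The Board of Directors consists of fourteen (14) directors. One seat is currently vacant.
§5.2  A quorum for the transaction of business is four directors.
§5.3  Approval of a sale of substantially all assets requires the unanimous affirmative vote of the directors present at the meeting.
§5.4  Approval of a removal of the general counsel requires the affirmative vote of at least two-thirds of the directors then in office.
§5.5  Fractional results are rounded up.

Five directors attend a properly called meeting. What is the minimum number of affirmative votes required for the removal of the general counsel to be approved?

9

The removal of the general counsel requires two-thirds of the directors then in office (13).
2/3 of 13 = 8.67, rounded up to 9.
(Only 5 can vote, so the removal of the general counsel cannot pass at this meeting, but the required vote is still 9.)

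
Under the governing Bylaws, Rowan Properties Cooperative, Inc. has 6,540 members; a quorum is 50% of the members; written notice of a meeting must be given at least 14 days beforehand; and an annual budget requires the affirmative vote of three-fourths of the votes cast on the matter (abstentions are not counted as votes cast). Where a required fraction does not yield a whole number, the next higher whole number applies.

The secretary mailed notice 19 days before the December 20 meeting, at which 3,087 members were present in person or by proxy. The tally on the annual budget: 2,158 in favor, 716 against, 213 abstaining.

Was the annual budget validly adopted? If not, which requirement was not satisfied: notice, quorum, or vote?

Notice: 19 days given; 14 required. Satisfied.
Quorum: 50% of 6,540 = 3,270; 3,087 present. Not satisfied.
Vote: requires three-fourths of the votes cast (3,087 − 213 abstaining = 2,874); 3/4 of 2874 = 2155.50, rounded up to 2156, so 2,156 needed; 2,158 in favor. Satisfied.

Invalid — quorum requirement not satisfied.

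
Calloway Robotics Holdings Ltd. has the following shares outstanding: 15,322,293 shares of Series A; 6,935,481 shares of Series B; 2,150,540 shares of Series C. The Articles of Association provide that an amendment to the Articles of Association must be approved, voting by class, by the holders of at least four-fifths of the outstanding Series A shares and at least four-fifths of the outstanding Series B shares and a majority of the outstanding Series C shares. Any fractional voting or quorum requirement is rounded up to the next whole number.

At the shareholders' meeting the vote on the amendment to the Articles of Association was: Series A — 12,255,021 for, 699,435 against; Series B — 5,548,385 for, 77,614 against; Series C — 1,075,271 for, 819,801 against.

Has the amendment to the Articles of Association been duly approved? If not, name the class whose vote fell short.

Series A: 4/5 of 15322293 = 12257834.40, rounded up to 12257835; 12,257,835 required, 12,255,021 in favor — not approved.
Series B: 4/5 of 6935481 = 5548384.80, rounded up to 5548385; 5,548,385 required, 5,548,385 in favor — approved.
Series C: a majority of 2150540 is 1075271; 1,075,271 required, 1,075,271 in favor — approved.

Not approved — the Series A shares did not give the required vote.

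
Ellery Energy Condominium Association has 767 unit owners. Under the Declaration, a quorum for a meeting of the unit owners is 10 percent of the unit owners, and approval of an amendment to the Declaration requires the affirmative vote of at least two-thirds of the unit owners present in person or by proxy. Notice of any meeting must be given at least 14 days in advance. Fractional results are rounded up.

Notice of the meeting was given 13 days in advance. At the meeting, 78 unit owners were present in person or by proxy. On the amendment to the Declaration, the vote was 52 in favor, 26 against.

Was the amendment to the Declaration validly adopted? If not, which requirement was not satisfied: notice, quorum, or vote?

Invalid — notice requirement not satisfied.

Notice: 13 days given; 14 required. Not satisfied.
Quorum: 10% of 767 = 76.70, rounded up to 77; 78 present. Satisfied.
Vote: requires two-thirds of those present (78); 2/3 of 78 = 52, so 52 needed; 52 in favor. Satisfied.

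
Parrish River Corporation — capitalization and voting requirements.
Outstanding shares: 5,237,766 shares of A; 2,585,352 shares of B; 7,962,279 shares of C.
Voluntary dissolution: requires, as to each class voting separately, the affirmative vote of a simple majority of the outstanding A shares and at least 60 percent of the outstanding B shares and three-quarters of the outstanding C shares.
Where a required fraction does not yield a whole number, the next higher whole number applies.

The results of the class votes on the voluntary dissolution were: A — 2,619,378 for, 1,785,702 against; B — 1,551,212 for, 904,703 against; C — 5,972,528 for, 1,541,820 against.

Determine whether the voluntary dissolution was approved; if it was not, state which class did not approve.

A: a majority of 5237766 is 2618884; 2,618,884 required, 2,619,378 in favor — approved.
B: 3/5 of 2585352 = 1551211.20, rounded up to 1551212; 1,551,212 required, 1,551,212 in favor — approved.
C: 3/4 of 7962279 = 5971709.25, rounded up to 5971710; 5,971,710 required, 5,972,528 in favor — approved.

Approved — every class gave the required vote.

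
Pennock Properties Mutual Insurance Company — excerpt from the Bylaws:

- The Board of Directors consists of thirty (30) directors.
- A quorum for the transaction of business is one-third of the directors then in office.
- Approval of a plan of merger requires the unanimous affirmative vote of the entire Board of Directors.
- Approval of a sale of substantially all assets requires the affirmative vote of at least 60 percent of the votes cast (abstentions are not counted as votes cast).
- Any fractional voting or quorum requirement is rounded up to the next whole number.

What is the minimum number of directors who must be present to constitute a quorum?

10

1/3 of 30 = 10.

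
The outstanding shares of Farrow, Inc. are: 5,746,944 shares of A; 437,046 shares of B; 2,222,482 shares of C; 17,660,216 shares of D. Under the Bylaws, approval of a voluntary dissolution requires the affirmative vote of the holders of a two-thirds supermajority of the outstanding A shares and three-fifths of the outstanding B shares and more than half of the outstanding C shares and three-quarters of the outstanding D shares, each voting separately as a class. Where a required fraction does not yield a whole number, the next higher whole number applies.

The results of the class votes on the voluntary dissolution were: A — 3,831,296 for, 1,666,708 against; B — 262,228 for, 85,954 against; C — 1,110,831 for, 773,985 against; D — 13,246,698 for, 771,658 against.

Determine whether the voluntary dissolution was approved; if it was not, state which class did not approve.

A: 2/3 of 5746944 = 3831296; 3,831,296 required, 3,831,296 in favor — approved.
B: 3/5 of 437046 = 262227.60, rounded up to 262228; 262,228 required, 262,228 in favor — approved.
C: a majority of 2222482 is 1111242; 1,111,242 required, 1,110,831 in favor — not approved.
D: 3/4 of 17660216 = 13245162; 13,245,162 required, 13,246,698 in favor — approved.

Not approved — the C shares did not give the required vote.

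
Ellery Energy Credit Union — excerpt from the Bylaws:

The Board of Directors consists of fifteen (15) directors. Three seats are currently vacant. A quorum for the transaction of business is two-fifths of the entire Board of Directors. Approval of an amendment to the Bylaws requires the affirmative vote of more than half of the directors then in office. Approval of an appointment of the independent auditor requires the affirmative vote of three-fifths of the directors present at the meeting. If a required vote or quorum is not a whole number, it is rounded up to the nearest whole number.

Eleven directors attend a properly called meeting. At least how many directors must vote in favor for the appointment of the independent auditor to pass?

7

The appointment of the independent auditor requires three-fifths of the directors present (11).
3/5 of 11 = 6.60, rounded up to 7.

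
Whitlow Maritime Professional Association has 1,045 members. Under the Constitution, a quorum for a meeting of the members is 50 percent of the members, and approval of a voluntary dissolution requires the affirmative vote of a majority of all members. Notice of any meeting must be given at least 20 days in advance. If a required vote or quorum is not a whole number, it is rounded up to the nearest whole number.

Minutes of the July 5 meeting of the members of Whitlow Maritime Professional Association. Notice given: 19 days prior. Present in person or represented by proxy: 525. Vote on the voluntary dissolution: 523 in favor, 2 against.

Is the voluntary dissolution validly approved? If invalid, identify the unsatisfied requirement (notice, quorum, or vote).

Notice: 19 days given; 20 required. Not satisfied.
Quorum: 50% of 1,045 = 522.50, rounded up to 523; 525 present. Satisfied.
Vote: requires a majority of all members (1,045); a majority of 1045 is 523, so 523 needed; 523 in favor. Satisfied.

Invalid — notice requirement not satisfied.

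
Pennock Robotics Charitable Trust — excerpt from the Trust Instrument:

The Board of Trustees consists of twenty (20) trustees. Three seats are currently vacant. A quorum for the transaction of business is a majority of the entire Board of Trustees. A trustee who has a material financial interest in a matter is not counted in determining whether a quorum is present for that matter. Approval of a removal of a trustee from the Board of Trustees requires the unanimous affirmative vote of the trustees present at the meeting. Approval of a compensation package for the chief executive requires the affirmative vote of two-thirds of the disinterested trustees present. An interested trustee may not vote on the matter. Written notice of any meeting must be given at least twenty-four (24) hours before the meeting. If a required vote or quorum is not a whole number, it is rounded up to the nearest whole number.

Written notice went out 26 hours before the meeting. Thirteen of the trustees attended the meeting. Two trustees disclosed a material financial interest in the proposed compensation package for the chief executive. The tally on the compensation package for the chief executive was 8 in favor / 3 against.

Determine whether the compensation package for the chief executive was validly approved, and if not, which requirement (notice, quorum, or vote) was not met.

Notice: 26 hours given; 24 required (26 ≥ 24). Satisfied.
Quorum: 13 present, but the 2 interested trustees do not count, leaving 11. Quorum is 11. Satisfied.
Vote: the compensation package for the chief executive requires two-thirds of the disinterested trustees present (13 − 2 = 11). 2/3 of 11 = 7.33, rounded up to 8, so 8 affirmative votes are needed; 8 voted in favor. Satisfied.

Valid — all requirements satisfied.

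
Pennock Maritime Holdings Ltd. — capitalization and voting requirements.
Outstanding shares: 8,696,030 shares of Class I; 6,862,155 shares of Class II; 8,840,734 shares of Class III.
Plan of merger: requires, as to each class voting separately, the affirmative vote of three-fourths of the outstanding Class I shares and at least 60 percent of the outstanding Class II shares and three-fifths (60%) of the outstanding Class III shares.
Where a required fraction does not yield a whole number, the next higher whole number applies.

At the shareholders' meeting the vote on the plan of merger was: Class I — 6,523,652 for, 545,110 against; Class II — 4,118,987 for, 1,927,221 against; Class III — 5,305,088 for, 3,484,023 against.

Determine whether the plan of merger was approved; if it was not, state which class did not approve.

Class I: 3/4 of 8696030 = 6522022.50, rounded up to 6522023; 6,522,023 required, 6,523,652 in favor — approved.
Class II: 3/5 of 6862155 = 4117293; 4,117,293 required, 4,118,987 in favor — approved.
Class III: 3/5 of 8840734 = 5304440.40, rounded up to 5304441; 5,304,441 required, 5,305,088 in favor — approved.

Approved — every class gave the required vote.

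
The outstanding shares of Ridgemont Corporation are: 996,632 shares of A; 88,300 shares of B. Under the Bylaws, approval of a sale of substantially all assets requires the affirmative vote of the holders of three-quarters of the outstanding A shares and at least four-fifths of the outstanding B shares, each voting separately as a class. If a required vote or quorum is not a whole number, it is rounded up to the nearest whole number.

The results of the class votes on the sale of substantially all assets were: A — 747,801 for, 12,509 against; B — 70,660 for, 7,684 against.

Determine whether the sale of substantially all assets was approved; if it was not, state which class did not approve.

Approved — every class gave the required vote.

A: 3/4 of 996632 = 747474; 747,474 required, 747,801 in favor — approved.
B: 4/5 of 88300 = 70640; 70,640 required, 70,660 in favor — approved.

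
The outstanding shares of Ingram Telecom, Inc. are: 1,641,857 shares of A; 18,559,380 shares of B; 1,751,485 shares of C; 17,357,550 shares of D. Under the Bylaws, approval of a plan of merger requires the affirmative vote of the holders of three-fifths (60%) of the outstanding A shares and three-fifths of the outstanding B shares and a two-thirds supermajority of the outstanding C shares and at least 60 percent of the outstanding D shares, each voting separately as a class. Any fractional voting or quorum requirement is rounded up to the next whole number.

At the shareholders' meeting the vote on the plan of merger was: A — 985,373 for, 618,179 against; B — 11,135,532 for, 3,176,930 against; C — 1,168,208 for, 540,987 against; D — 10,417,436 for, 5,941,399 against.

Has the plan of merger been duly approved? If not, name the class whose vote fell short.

A: 3/5 of 1641857 = 985114.20, rounded up to 985115; 985,115 required, 985,373 in favor — approved.
B: 3/5 of 18559380 = 11135628; 11,135,628 required, 11,135,532 in favor — not approved.
C: 2/3 of 1751485 = 1167656.67, rounded up to 1167657; 1,167,657 required, 1,168,208 in favor — approved.
D: 3/5 of 17357550 = 10414530; 10,414,530 required, 10,417,436 in favor — approved.

Not approved — the B shares did not give the required vote.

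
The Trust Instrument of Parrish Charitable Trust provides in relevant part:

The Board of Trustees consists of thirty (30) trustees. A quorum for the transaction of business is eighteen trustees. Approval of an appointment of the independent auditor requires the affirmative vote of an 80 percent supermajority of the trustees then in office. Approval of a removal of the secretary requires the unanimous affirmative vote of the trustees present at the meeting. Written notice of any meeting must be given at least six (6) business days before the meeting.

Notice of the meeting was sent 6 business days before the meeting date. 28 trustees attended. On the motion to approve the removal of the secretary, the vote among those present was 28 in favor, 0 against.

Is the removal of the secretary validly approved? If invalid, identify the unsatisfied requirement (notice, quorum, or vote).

Notice: 6 business days given; 6 required (6 ≥ 6). Satisfied.
Quorum: 28 present; quorum is 18. Satisfied.
Vote: the removal of the secretary requires the unanimous vote of the trustees present (28). Unanimous means all 28, so 28 affirmative votes are needed; 28 voted in favor. Satisfied.

Valid — all requirements satisfied.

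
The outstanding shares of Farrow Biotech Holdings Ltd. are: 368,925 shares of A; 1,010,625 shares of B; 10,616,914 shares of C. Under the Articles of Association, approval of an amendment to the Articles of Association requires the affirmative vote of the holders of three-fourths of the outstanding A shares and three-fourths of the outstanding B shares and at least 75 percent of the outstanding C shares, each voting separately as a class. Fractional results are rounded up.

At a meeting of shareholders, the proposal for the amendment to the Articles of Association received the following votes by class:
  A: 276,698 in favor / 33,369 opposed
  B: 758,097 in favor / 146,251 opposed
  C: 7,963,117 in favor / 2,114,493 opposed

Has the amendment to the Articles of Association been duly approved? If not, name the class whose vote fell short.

Approved — every class gave the required vote.

A: 3/4 of 368925 = 276693.75, rounded up to 276694; 276,694 required, 276,698 in favor — approved.
B: 3/4 of 1010625 = 757968.75, rounded up to 757969; 757,969 required, 758,097 in favor — approved.
C: 3/4 of 10616914 = 7962685.50, rounded up to 7962686; 7,962,686 required, 7,963,117 in favor — approved.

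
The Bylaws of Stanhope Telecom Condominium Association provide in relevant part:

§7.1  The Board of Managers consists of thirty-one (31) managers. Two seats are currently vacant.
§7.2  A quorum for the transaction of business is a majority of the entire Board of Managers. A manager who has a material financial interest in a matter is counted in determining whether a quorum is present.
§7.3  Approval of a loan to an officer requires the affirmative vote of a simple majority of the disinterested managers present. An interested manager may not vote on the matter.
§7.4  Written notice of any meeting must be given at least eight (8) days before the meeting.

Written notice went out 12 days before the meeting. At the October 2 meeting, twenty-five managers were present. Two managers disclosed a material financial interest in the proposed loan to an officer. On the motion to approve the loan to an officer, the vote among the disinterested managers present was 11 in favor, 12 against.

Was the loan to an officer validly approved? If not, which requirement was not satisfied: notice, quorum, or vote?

Notice: 12 days given; 8 required (12 ≥ 8). Satisfied.
Quorum: 25 present (interested managers count toward quorum); quorum is 16. Satisfied.
Vote: the loan to an officer requires a majority of the disinterested managers present (25 − 2 = 23). A majority of 23 is 12, so 12 affirmative votes are needed; 11 voted in favor. Not satisfied.

Invalid — vote requirement not satisfied.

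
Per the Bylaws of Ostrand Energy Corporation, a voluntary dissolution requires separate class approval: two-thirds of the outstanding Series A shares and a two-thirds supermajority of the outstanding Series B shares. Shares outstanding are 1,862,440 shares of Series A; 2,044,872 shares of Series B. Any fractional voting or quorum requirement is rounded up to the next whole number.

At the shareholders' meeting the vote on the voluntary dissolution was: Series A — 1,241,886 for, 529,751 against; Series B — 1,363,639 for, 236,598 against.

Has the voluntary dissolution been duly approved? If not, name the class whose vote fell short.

Series A: 2/3 of 1862440 = 1241626.67, rounded up to 1241627; 1,241,627 required, 1,241,886 in favor — approved.
Series B: 2/3 of 2044872 = 1363248; 1,363,248 required, 1,363,639 in favor — approved.

Approved — every class gave the required vote.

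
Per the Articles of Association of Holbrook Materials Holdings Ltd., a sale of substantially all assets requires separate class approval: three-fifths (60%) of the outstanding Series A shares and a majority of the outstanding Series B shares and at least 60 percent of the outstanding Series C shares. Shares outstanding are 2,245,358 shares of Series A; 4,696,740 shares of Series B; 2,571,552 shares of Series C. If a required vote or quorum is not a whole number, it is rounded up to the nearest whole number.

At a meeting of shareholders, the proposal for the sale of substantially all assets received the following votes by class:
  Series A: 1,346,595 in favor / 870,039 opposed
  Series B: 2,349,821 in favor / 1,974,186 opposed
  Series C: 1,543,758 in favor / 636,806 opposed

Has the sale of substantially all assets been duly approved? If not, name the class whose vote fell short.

Not approved — the Series A shares did not give the required vote.

Series A: 3/5 of 2245358 = 1347214.80, rounded up to 1347215; 1,347,215 required, 1,346,595 in favor — not approved.
Series B: a majority of 4696740 is 2348371; 2,348,371 required, 2,349,821 in favor — approved.
Series C: 3/5 of 2571552 = 1542931.20, rounded up to 1542932; 1,542,932 required, 1,543,758 in favor — approved.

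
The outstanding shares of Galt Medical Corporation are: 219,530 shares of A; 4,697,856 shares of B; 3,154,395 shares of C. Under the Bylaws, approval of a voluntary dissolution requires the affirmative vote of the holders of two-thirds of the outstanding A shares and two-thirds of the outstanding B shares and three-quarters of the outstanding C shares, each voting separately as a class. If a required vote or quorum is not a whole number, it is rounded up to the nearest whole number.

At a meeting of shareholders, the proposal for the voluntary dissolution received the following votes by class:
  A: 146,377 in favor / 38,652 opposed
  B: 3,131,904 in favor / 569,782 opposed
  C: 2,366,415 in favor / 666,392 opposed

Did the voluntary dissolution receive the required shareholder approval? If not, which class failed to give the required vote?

Approved — every class gave the required vote.

A: 2/3 of 219530 = 146353.33, rounded up to 146354; 146,354 required, 146,377 in favor — approved.
B: 2/3 of 4697856 = 3131904; 3,131,904 required, 3,131,904 in favor — approved.
C: 3/4 of 3154395 = 2365796.25, rounded up to 2365797; 2,365,797 required, 2,366,415 in favor — approved.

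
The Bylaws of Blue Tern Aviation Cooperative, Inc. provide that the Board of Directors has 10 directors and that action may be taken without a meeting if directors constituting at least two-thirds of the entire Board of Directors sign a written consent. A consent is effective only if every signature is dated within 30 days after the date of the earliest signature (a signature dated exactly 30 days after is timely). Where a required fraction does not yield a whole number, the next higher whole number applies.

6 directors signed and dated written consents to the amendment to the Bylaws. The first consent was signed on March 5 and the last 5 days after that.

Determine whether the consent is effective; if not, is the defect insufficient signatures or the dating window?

Not effective — insufficient signatures.

Signatures required: at least two-thirds of 10 — 2/3 of 10 = 6.67, rounded up to 7, so 7 needed; 6 signed. Insufficient.
Dating window: the latest signature is 5 days after the earliest; the limit is 30 days. Within the window.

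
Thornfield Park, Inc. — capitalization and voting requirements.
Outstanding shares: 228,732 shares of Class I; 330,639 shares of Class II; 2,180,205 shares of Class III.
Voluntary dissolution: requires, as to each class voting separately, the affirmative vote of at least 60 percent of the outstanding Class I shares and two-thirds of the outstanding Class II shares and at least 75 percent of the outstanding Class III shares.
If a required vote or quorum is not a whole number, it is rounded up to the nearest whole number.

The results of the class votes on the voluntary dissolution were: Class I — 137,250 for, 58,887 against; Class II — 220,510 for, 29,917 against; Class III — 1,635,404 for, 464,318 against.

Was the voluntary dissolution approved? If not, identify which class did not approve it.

Approved — every class gave the required vote.

Class I: 3/5 of 228732 = 137239.20, rounded up to 137240; 137,240 required, 137,250 in favor — approved.
Class II: 2/3 of 330639 = 220426; 220,426 required, 220,510 in favor — approved.
Class III: 3/4 of 2180205 = 1635153.75, rounded up to 1635154; 1,635,154 required, 1,635,404 in favor — approved.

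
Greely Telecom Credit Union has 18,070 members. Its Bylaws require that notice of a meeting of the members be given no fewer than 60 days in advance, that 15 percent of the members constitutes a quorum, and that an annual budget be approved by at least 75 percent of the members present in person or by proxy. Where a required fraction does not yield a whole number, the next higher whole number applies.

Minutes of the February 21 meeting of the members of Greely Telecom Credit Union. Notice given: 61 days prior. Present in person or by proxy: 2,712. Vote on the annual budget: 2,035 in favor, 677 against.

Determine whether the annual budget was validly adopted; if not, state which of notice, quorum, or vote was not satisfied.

Notice: 61 days given; 60 required. Satisfied.
Quorum: 15% of 18,070 = 2,710.50, rounded up to 2,711; 2,712 present. Satisfied.
Vote: requires three-fourths of those present (2,712); 3/4 of 2712 = 2034, so 2,034 needed; 2,035 in favor. Satisfied.

Valid — all requirements satisfied.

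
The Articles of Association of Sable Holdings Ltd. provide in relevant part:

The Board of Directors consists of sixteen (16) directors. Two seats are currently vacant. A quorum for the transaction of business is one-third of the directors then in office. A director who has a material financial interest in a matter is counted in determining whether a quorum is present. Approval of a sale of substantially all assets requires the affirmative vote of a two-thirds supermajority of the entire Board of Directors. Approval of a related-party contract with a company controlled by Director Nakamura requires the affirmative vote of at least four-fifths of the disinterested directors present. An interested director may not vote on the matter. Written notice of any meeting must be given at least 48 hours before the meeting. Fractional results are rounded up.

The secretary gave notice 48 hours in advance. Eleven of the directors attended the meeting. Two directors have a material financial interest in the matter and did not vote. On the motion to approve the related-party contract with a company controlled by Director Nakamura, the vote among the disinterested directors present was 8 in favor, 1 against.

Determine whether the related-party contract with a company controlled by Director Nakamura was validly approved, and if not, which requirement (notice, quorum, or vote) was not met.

Valid — all requirements satisfied.

Notice: 48 hours given; 48 required (48 ≥ 48). Satisfied.
Quorum: 11 present (interested directors count toward quorum); quorum is 5. Satisfied.
Vote: the related-party contract with a company controlled by Director Nakamura requires four-fifths of the disinterested directors present (11 − 2 = 9). 4/5 of 9 = 7.20, rounded up to 8, so 8 affirmative votes are needed; 8 voted in favor. Satisfied.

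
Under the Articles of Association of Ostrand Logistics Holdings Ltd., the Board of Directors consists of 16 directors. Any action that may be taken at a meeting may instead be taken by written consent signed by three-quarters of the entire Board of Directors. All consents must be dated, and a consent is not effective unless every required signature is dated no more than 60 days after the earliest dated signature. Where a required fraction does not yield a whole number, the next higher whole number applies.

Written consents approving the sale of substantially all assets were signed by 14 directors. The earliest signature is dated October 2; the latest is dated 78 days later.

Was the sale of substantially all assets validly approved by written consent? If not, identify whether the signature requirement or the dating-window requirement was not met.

Signatures required: three-quarters of 16 — 3/4 of 16 = 12, so 12 needed; 14 signed. Sufficient.
Dating window: the latest signature is 78 days after the earliest; the limit is 60 days. Outside the window.

Not effective — dating-window requirement not satisfied.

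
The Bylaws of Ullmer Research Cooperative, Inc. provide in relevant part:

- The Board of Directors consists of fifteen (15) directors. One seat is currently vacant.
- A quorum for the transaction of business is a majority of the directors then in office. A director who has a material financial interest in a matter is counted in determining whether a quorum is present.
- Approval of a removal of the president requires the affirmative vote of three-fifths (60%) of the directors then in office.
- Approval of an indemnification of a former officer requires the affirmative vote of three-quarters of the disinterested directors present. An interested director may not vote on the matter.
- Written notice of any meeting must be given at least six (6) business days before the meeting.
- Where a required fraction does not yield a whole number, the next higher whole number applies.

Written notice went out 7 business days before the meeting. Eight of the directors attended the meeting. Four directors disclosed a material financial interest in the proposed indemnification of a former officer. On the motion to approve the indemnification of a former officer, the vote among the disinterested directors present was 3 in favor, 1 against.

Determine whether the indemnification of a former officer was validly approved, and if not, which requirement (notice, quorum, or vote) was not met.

Notice: 7 business days given; 6 required (7 ≥ 6). Satisfied.
Quorum: 8 present (interested directors count toward quorum); quorum is 8. Satisfied.
Vote: the indemnification of a former officer requires three-fourths of the disinterested directors present (8 − 4 = 4). 3/4 of 4 = 3, so 3 affirmative votes are needed; 3 voted in favor. Satisfied.

Valid — all requirements satisfied.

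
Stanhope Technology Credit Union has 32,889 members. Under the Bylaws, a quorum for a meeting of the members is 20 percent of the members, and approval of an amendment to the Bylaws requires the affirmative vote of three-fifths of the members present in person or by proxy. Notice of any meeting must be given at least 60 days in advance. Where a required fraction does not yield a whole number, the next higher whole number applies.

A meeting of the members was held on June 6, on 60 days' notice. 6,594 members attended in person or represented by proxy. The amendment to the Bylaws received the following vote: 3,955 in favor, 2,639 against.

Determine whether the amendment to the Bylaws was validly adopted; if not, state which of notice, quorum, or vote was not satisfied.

Invalid — vote requirement not satisfied.

Notice: 60 days given; 60 required. Satisfied.
Quorum: 20% of 32,889 = 6,577.80, rounded up to 6,578; 6,594 present. Satisfied.
Vote: requires three-fifths of those present (6,594); 3/5 of 6594 = 3956.40, rounded up to 3957, so 3,957 needed; 3,955 in favor. Not satisfied.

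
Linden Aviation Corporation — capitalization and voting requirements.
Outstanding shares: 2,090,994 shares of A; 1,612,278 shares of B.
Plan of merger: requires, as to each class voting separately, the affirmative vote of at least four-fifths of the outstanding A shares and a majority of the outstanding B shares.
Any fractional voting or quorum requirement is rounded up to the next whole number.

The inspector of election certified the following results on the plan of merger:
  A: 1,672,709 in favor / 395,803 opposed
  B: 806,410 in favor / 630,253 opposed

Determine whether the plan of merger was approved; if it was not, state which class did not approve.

A: 4/5 of 2090994 = 1672795.20, rounded up to 1672796; 1,672,796 required, 1,672,709 in favor — not approved.
B: a majority of 1612278 is 806140; 806,140 required, 806,410 in favor — approved.

Not approved — the A shares did not give the required vote.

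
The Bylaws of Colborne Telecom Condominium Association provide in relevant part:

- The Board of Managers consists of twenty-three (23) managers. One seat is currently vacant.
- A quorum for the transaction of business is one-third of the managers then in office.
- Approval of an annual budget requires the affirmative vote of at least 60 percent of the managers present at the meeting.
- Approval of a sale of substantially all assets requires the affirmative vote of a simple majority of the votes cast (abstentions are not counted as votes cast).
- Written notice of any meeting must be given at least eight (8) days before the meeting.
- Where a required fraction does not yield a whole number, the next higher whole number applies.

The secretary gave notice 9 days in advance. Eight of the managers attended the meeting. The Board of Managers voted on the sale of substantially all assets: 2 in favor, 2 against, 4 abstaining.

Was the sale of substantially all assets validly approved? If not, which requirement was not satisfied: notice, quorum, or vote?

Notice: 9 days given; 8 required (9 ≥ 8). Satisfied.
Quorum: 8 present; quorum is 8. Satisfied.
Vote: the sale of substantially all assets requires a majority of the votes cast (8 present − 4 abstaining = 4). A majority of 4 is 3, so 3 affirmative votes are needed; 2 voted in favor. Not satisfied.

Invalid — vote requirement not satisfied.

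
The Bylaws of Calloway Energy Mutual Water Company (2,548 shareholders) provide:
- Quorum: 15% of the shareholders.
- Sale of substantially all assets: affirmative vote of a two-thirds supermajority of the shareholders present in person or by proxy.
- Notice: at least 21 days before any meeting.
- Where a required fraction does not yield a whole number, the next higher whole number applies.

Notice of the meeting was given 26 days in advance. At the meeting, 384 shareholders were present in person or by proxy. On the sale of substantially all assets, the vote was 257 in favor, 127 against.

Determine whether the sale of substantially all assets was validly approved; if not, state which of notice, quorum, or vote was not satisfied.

Notice: 26 days given; 21 required. Satisfied.
Quorum: 15% of 2,548 = 382.20, rounded up to 383; 384 present. Satisfied.
Vote: requires two-thirds of those present (384); 2/3 of 384 = 256, so 256 needed; 257 in favor. Satisfied.

Valid — all requirements satisfied.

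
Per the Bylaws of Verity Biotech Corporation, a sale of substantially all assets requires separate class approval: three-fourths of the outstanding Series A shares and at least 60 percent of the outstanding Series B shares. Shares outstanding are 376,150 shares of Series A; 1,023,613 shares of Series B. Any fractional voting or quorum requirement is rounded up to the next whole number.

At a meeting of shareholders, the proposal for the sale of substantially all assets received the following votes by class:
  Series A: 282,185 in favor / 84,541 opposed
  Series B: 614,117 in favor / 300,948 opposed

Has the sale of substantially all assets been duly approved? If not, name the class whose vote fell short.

Series A: 3/4 of 376150 = 282112.50, rounded up to 282113; 282,113 required, 282,185 in favor — approved.
Series B: 3/5 of 1023613 = 614167.80, rounded up to 614168; 614,168 required, 614,117 in favor — not approved.

Not approved — the Series B shares did not give the required vote.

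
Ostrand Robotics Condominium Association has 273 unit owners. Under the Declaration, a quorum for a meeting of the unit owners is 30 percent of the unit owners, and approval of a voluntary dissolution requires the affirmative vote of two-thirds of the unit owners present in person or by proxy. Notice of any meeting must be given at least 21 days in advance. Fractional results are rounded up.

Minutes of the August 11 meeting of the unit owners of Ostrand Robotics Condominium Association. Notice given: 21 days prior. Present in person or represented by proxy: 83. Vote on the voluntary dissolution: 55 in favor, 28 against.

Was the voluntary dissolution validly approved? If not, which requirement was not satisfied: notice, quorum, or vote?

Invalid — vote requirement not satisfied.

Notice: 21 days given; 21 required. Satisfied.
Quorum: 30% of 273 = 81.90, rounded up to 82; 83 present. Satisfied.
Vote: requires two-thirds of those present (83); 2/3 of 83 = 55.33, rounded up to 56, so 56 needed; 55 in favor. Not satisfied.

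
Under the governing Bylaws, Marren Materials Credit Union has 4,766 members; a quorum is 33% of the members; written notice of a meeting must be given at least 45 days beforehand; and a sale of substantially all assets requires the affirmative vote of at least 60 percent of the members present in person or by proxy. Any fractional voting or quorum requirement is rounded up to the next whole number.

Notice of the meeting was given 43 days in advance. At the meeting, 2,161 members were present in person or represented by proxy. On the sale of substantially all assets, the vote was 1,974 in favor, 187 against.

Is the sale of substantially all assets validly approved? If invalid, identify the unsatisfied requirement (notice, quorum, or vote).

Notice: 43 days given; 45 required. Not satisfied.
Quorum: 33% of 4,766 = 1,572.78, rounded up to 1,573; 2,161 present. Satisfied.
Vote: requires three-fifths of those present (2,161); 3/5 of 2161 = 1296.60, rounded up to 1297, so 1,297 needed; 1,974 in favor. Satisfied.

Invalid — notice requirement not satisfied.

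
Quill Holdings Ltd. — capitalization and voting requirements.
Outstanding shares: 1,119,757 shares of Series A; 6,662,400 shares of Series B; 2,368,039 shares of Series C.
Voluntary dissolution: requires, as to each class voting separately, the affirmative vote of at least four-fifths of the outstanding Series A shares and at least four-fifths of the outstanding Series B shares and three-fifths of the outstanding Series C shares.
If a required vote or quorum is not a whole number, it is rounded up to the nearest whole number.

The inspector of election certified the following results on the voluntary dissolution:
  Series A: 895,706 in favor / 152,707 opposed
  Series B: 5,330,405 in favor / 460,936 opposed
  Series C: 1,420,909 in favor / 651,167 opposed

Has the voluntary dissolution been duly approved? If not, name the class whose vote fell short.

Not approved — the Series A shares did not give the required vote.

Series A: 4/5 of 1119757 = 895805.60, rounded up to 895806; 895,806 required, 895,706 in favor — not approved.
Series B: 4/5 of 6662400 = 5329920; 5,329,920 required, 5,330,405 in favor — approved.
Series C: 3/5 of 2368039 = 1420823.40, rounded up to 1420824; 1,420,824 required, 1,420,909 in favor — approved.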